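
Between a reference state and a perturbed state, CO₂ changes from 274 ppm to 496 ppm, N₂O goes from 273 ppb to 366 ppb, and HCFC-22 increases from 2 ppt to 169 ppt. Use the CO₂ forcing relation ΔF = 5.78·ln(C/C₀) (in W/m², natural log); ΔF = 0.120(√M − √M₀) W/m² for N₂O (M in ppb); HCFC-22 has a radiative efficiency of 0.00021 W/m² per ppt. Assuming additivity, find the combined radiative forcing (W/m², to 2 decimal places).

ΔF = 3.78 W/m²

CO₂: 5.78 × ln(496/274) = 5.78 × ln(1.81022) = 5.78 × 0.59345 = 3.4301 W/m².
N₂O: 0.120 × (√366 − √273) = 0.120 × (19.1311 − 16.5227) = 0.120 × 2.6084 = 0.3130 W/m².
HCFC-22: ΔF = 0.00021 × (169 − 2) = 0.00021 × 167 = 0.0351 W/m².
Total ΔF = 3.4301 + 0.3130 + 0.0351 = 3.7782 W/m².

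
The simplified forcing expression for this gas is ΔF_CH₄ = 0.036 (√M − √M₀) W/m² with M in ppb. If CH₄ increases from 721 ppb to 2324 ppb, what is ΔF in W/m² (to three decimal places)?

ΔF = 0.769 W/m²

CH₄: 0.036 × (√2324 − √721) = 0.036 × (48.2079 − 26.8514) = 0.036 × 21.3565 = 0.7688 W/m².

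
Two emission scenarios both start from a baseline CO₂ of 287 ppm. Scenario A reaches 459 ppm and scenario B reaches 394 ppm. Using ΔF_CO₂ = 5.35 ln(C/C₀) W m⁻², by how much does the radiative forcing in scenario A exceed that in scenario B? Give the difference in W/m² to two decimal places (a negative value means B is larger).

ΔF_A − ΔF_B = 0.82 W/m²

ΔF_A = 5.35 ln(459/287) = 5.35 × 0.46957 = 2.5122 W/m².
ΔF_B = 5.35 ln(394/287) = 5.35 × 0.31687 = 1.6953 W/m².
Difference: 2.5122 − 1.6953 = 0.8169 W/m².
(Equivalently, ΔF_A − ΔF_B = 5.35 ln(459/394) = 5.35 × 0.15270 = 0.8169 W/m².)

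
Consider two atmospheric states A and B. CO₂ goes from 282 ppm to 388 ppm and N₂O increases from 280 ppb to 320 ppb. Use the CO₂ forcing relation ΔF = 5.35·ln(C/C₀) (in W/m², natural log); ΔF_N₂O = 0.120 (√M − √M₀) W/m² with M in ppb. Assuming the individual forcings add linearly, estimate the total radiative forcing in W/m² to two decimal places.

CO₂: 5.35 × ln(388/282) = 5.35 × ln(1.37589) = 5.35 × 0.31910 = 1.7072 W/m².
N₂O: 0.120 × (√320 − √280) = 0.120 × (17.8885 − 16.7332) = 0.120 × 1.1553 = 0.1386 W/m².
Total ΔF = 1.7072 + 0.1386 = 1.8458 W/m².

ΔF = 1.85 W/m²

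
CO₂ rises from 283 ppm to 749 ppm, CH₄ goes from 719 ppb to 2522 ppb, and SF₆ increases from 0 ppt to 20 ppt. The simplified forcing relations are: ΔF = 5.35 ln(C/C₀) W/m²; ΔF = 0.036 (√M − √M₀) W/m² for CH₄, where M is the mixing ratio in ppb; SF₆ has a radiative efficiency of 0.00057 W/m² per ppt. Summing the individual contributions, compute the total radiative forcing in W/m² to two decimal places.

ΔF = 6.06 W/m²

CO₂: 5.35 × ln(749/283) = 5.35 × ln(2.64664) = 5.35 × 0.97329 = 5.2071 W/m².
CH₄: 0.036 × (√2522 − √719) = 0.036 × (50.2195 − 26.8142) = 0.036 × 23.4053 = 0.8426 W/m².
SF₆: ΔF = 0.00057 × (20 − 0) = 0.00057 × 20 = 0.0114 W/m².
Total ΔF = 5.2071 + 0.8426 + 0.0114 = 6.0611 W/m².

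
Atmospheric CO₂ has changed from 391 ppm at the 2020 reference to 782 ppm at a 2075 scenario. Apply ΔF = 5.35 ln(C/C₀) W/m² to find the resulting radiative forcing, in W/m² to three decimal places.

ΔF = 3.708 W/m²

CO₂: 5.35 × ln(782/391) = 5.35 × ln(2.00000) = 5.35 × 0.69315 = 3.7084 W/m².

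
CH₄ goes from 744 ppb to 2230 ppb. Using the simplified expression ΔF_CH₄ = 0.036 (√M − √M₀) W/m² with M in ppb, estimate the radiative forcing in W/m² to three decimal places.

CH₄: 0.036 × (√2230 − √744) = 0.036 × (47.2229 − 27.2764) = 0.036 × 19.9465 = 0.7181 W/m².

ΔF = 0.718 W/m²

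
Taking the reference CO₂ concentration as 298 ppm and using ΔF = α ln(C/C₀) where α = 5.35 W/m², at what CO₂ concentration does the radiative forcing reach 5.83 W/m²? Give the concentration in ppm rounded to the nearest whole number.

Set 5.35 ln(C/298) = 5.83, so ln(C/298) = 5.83/5.35 = 1.08972.
Then C/298 = e^1.08972 = 2.97344, giving C = 298 × 2.97344 = 886.09 ppm.

C ≈ 886 ppm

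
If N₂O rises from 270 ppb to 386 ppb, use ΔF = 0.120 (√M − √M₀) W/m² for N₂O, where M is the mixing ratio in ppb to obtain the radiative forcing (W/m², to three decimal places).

N₂O: 0.120 × (√386 − √270) = 0.120 × (19.6469 − 16.4317) = 0.120 × 3.2152 = 0.3858 W/m².

ΔF = 0.386 W/m²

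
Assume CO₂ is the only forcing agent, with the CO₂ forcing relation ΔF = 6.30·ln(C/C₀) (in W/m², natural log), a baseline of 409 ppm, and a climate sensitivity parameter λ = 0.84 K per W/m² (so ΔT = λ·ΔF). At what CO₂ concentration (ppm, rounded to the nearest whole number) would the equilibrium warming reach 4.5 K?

C ≈ 957 ppm

Required forcing: ΔF = ΔT/λ = 4.5/0.84 = 5.3571 W/m².
Then ln(C/409) = ΔF/6.30 = 5.3571/6.30 = 0.85033.
So C = 409 × e^0.85033 = 409 × 2.34042 = 957.23 ppm.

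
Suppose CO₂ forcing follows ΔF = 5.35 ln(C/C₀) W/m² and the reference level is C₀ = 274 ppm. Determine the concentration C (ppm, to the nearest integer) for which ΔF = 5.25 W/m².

Set 5.35 ln(C/274) = 5.25, so ln(C/274) = 5.25/5.35 = 0.98131.
Then C/274 = e^0.98131 = 2.66795, giving C = 274 × 2.66795 = 731.02 ppm.

C ≈ 731 ppm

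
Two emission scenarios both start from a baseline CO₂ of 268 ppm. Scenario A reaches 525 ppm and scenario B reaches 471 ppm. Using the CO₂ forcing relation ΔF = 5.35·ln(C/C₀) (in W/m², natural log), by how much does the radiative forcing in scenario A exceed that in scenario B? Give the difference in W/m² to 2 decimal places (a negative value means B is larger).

ΔF_A = 5.35 ln(525/268) = 5.35 × 0.67241 = 3.5974 W/m².
ΔF_B = 5.35 ln(471/268) = 5.35 × 0.56387 = 3.0167 W/m².
Difference: 3.5974 − 3.0167 = 0.5807 W/m².

ΔF_A − ΔF_B = 0.58 W/m²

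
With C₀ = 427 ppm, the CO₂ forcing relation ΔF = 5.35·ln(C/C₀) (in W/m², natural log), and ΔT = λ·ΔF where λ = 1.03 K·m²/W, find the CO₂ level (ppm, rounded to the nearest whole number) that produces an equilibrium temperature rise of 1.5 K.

Required forcing: ΔF = ΔT/λ = 1.5/1.03 = 1.4563 W/m².
Then ln(C/427) = ΔF/5.35 = 1.4563/5.35 = 0.27221.
So C = 427 × e^0.27221 = 427 × 1.31286 = 560.59 ppm.

C ≈ 561 ppm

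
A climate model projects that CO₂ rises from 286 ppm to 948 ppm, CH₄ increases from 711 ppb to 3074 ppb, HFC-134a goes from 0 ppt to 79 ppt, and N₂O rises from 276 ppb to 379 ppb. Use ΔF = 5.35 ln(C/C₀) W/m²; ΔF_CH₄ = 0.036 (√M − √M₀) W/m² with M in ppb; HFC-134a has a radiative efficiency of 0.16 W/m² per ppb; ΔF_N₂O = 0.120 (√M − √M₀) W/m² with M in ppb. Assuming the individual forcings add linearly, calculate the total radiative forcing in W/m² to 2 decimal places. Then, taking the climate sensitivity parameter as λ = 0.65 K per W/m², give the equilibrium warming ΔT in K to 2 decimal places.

ΔF = 7.80 W/m²; ΔT = 5.07 K

CO₂: 5.35 × ln(948/286) = 5.35 × ln(3.31469) = 5.35 × 1.19836 = 6.4112 W/m².
CH₄: 0.036 × (√3074 − √711) = 0.036 × (55.4437 − 26.6646) = 0.036 × 28.7791 = 1.0360 W/m².
HFC-134a: Δ = 79 − 0 = 79 ppt = 0.079 ppb; ΔF = 0.16 × 0.079 = 0.0126 W/m².
N₂O: 0.120 × (√379 − √276) = 0.120 × (19.4679 − 16.6132) = 0.120 × 2.8547 = 0.3426 W/m².
Total ΔF = 6.4112 + 1.0360 + 0.0126 + 0.3426 = 7.8024 W/m².
ΔT = λ ΔF = 0.65 × 7.80 = 5.0700 K.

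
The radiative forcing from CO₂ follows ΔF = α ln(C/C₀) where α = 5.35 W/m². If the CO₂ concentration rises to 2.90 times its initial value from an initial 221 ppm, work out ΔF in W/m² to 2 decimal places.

ΔF = 5.35 × ln(2.90) = 5.35 × 1.06471 = 5.6962 W/m².

ΔF = 5.70 W/m²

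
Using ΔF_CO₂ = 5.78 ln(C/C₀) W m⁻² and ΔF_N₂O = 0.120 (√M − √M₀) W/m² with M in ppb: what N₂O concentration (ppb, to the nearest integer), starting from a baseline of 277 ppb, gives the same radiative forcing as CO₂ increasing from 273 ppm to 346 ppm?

M ≈ 787 ppb

CO₂ forcing: 5.78 × ln(346/273) = 5.78 × 0.236967 = 1.36967 W/m².
Set 0.120(√M − √277) = 1.36967: √M = 1.36967/0.120 + √277 = 11.4139 + 16.6433 = 28.0572.
M = (28.0572)² = 787.21 ppb.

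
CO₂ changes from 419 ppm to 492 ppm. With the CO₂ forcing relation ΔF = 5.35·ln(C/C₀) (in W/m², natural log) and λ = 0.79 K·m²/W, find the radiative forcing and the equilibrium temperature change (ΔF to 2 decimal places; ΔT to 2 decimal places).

CO₂: 5.35 × ln(492/419) = 5.35 × ln(1.17422) = 5.35 × 0.16060 = 0.8592 W/m².
ΔT = λ ΔF = 0.79 × 0.86 = 0.6794 K.

ΔF = 0.86 W/m²; ΔT = 0.68 K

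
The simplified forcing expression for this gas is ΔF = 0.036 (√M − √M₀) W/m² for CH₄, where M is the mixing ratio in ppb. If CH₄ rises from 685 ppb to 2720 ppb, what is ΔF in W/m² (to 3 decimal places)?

ΔF = 0.935 W/m²

CH₄: 0.036 × (√2720 − √685) = 0.036 × (52.1536 − 26.1725) = 0.036 × 25.9811 = 0.9353 W/m².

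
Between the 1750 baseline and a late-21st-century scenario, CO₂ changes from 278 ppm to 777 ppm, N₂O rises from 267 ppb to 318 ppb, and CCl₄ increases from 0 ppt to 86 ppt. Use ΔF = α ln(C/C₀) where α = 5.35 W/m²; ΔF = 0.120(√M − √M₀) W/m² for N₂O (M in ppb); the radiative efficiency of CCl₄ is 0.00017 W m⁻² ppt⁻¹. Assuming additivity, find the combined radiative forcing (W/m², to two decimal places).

ΔF = 5.69 W/m²

CO₂: 5.35 × ln(777/278) = 5.35 × ln(2.79496) = 5.35 × 1.02782 = 5.4988 W/m².
N₂O: 0.120 × (√318 − √267) = 0.120 × (17.8326 − 16.3401) = 0.120 × 1.4925 = 0.1791 W/m².
CCl₄: ΔF = 0.00017 × (86 − 0) = 0.00017 × 86 = 0.0146 W/m².
Total ΔF = 5.4988 + 0.1791 + 0.0146 = 5.6925 W/m².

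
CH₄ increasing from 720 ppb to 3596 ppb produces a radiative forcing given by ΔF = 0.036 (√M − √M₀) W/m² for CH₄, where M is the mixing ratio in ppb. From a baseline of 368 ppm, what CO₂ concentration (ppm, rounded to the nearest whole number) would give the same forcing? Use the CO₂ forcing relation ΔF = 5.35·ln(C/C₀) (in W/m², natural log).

CH₄ forcing: 0.036 × (√3596 − √720) = 0.036 × (59.9667 − 26.8328) = 0.036 × 33.1339 = 1.19282 W/m².
Set 5.35 ln(C/368) = 1.19282: ln(C/368) = 1.19282/5.35 = 0.22296, so C = 368 × e^0.22296 = 368 × 1.24977 = 459.92 ppm.

C ≈ 460 ppm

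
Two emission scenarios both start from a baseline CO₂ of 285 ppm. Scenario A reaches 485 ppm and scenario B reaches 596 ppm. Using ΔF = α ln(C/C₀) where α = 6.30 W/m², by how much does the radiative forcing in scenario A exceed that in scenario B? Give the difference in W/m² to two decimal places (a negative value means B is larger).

ΔF_A = 6.30 ln(485/285) = 6.30 × 0.53166 = 3.3495 W/m².
ΔF_B = 6.30 ln(596/285) = 6.30 × 0.73775 = 4.6478 W/m².
Difference: 3.3495 − 4.6478 = -1.2983 W/m².

ΔF_A − ΔF_B = -1.30 W/m²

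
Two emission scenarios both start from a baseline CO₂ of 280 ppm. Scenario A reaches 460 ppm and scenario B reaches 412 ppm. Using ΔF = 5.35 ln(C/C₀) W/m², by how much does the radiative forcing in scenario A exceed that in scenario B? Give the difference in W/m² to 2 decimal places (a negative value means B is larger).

ΔF_A − ΔF_B = 0.59 W/m²

ΔF_A = 5.35 ln(460/280) = 5.35 × 0.49644 = 2.6560 W/m².
ΔF_B = 5.35 ln(412/280) = 5.35 × 0.38623 = 2.0663 W/m².
Difference: 2.6560 − 2.0663 = 0.5897 W/m².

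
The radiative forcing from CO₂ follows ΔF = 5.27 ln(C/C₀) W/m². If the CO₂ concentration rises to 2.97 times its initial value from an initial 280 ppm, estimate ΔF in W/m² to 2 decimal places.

ΔF = 5.74 W/m²

Because the forcing depends only on the ratio C/C₀, the initial concentration does not enter.
ΔF = 5.27 × ln(2.97) = 5.27 × 1.08856 = 5.7367 W/m².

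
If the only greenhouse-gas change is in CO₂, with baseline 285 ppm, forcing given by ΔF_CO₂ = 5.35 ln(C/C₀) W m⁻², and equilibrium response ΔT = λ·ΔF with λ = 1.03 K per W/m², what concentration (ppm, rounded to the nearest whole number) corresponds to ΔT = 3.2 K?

C ≈ 509 ppm

Required forcing: ΔF = ΔT/λ = 3.2/1.03 = 3.1068 W/m².
Then ln(C/285) = ΔF/5.35 = 3.1068/5.35 = 0.58071.
So C = 285 × e^0.58071 = 285 × 1.78731 = 509.38 ppm.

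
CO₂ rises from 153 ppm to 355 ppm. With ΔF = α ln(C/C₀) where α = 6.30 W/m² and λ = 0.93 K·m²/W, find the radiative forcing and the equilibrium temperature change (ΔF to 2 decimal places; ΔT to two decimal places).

ΔF = 5.30 W/m²; ΔT = 4.93 K

CO₂: 6.30 × ln(355/153) = 6.30 × ln(2.32026) = 6.30 × 0.84168 = 5.3026 W/m².
ΔT = λ ΔF = 0.93 × 5.30 = 4.9290 K.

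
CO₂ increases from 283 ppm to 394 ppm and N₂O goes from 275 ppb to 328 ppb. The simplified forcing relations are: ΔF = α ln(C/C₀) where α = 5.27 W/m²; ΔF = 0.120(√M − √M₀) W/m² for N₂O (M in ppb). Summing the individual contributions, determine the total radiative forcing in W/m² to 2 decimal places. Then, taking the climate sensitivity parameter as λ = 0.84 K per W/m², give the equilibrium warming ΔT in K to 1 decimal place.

CO₂: 5.27 × ln(394/283) = 5.27 × ln(1.39223) = 5.27 × 0.33091 = 1.7439 W/m².
N₂O: 0.120 × (√328 − √275) = 0.120 × (18.1108 − 16.5831) = 0.120 × 1.5277 = 0.1833 W/m².
Total ΔF = 1.7439 + 0.1833 = 1.9272 W/m².
ΔT = λ ΔF = 0.84 × 1.93 = 1.6212 K.

ΔF = 1.93 W/m²; ΔT = 1.6 K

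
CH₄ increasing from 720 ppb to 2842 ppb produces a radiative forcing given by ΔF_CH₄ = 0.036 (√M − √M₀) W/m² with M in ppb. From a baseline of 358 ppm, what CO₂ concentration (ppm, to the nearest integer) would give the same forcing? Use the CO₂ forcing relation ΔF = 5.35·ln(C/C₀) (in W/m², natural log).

CH₄ forcing: 0.036 × (√2842 − √720) = 0.036 × (53.3104 − 26.8328) = 0.036 × 26.4776 = 0.95319 W/m².
Set 5.35 ln(C/358) = 0.95319: ln(C/358) = 0.95319/5.35 = 0.17817, so C = 358 × e^0.17817 = 358 × 1.19503 = 427.82 ppm.

C ≈ 428 ppm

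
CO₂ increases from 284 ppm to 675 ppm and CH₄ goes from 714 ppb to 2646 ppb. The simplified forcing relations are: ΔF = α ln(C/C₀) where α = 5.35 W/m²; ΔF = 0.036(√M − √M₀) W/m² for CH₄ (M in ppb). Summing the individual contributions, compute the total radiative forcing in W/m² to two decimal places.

CO₂: 5.35 × ln(675/284) = 5.35 × ln(2.37676) = 5.35 × 0.86574 = 4.6317 W/m².
CH₄: 0.036 × (√2646 − √714) = 0.036 × (51.4393 − 26.7208) = 0.036 × 24.7185 = 0.8899 W/m².
Total ΔF = 4.6317 + 0.8899 = 5.5216 W/m².

ΔF = 5.52 W/m²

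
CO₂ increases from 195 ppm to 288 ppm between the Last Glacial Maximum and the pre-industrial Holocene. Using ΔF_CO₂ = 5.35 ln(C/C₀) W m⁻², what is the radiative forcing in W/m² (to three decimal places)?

ΔF = 2.086 W/m²

CO₂: 5.35 × ln(288/195) = 5.35 × ln(1.47692) = 5.35 × 0.38996 = 2.0863 W/m².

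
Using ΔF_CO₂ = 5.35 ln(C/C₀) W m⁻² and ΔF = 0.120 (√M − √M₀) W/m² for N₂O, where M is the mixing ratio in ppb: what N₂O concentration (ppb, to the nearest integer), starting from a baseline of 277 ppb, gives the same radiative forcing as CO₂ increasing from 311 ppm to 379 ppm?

CO₂ forcing: 5.35 × ln(379/311) = 5.35 × 0.197743 = 1.05793 W/m².
Set 0.120(√M − √277) = 1.05793: √M = 1.05793/0.120 + √277 = 8.8161 + 16.6433 = 25.4594.
M = (25.4594)² = 648.18 ppb.

M ≈ 648 ppb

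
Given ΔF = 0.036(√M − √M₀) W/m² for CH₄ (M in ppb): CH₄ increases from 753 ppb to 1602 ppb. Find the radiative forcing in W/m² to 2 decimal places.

CH₄: 0.036 × (√1602 − √753) = 0.036 × (40.0250 − 27.4408) = 0.036 × 12.5842 = 0.4530 W/m².

ΔF = 0.45 W/m²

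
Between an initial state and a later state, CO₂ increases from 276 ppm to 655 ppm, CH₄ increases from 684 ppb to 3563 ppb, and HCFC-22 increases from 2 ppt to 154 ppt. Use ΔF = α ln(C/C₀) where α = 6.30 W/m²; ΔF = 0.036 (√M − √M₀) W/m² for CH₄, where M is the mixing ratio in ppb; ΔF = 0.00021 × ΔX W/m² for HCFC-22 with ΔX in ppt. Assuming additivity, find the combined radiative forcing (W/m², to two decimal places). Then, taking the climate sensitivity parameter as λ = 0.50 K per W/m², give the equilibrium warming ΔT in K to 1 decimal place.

ΔF = 6.68 W/m²; ΔT = 3.3 K

CO₂: 6.30 × ln(655/276) = 6.30 × ln(2.37319) = 6.30 × 0.86424 = 5.4447 W/m².
CH₄: 0.036 × (√3563 − √684) = 0.036 × (59.6909 − 26.1534) = 0.036 × 33.5375 = 1.2074 W/m².
HCFC-22: ΔF = 0.00021 × (154 − 2) = 0.00021 × 152 = 0.0319 W/m².
Total ΔF = 5.4447 + 1.2074 + 0.0319 = 6.6840 W/m².
ΔT = λ ΔF = 0.50 × 6.68 = 3.3400 K.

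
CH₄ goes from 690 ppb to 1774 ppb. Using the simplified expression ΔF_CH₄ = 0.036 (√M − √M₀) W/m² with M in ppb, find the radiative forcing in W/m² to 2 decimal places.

CH₄: 0.036 × (√1774 − √690) = 0.036 × (42.1189 − 26.2679) = 0.036 × 15.8510 = 0.5706 W/m².

ΔF = 0.57 W/m²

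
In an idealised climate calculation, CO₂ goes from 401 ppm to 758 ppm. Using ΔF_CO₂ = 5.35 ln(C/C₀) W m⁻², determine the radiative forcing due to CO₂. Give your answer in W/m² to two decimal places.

ΔF = 3.41 W/m²

CO₂: 5.35 × ln(758/401) = 5.35 × ln(1.89027) = 5.35 × 0.63672 = 3.4065 W/m².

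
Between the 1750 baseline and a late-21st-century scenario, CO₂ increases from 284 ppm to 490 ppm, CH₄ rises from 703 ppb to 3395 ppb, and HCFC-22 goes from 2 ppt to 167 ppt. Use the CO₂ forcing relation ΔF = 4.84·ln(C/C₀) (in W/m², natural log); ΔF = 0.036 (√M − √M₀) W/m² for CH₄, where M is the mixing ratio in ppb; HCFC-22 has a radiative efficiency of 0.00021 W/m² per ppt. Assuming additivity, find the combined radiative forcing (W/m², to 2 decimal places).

ΔF = 3.82 W/m²

CO₂: 4.84 × ln(490/284) = 4.84 × ln(1.72535) = 4.84 × 0.54543 = 2.6399 W/m².
CH₄: 0.036 × (√3395 − √703) = 0.036 × (58.2666 − 26.5141) = 0.036 × 31.7525 = 1.1431 W/m².
HCFC-22: ΔF = 0.00021 × (167 − 2) = 0.00021 × 165 = 0.0347 W/m².
Total ΔF = 2.6399 + 1.1431 + 0.0347 = 3.8177 W/m².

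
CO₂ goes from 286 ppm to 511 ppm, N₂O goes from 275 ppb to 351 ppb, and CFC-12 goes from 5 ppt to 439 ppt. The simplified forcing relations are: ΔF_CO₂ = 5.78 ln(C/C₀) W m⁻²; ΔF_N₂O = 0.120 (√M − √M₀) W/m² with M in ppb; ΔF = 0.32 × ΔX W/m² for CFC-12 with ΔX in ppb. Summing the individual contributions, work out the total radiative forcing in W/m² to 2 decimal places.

CO₂: 5.78 × ln(511/286) = 5.78 × ln(1.78671) = 5.78 × 0.58038 = 3.3546 W/m².
N₂O: 0.120 × (√351 − √275) = 0.120 × (18.7350 − 16.5831) = 0.120 × 2.1519 = 0.2582 W/m².
CFC-12: Δ = 439 − 5 = 434 ppt = 0.434 ppb; ΔF = 0.32 × 0.434 = 0.1389 W/m².
Total ΔF = 3.3546 + 0.2582 + 0.1389 = 3.7517 W/m².

ΔF = 3.75 W/m²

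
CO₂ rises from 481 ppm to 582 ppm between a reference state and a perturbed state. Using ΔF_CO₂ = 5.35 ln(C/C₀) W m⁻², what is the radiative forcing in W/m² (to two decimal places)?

CO₂ absorption bands are partially saturated, so forcing scales with the logarithm of the concentration ratio.
CO₂: 5.35 × ln(582/481) = 5.35 × ln(1.20998) = 5.35 × 0.19060 = 1.0197 W/m².

ΔF = 1.02 W/m²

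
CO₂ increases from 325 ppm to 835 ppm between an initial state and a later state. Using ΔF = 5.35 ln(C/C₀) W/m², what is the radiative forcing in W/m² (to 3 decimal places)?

ΔF = 5.048 W/m²

CO₂ absorption bands are partially saturated, so forcing scales with the logarithm of the concentration ratio.
CO₂: 5.35 × ln(835/325) = 5.35 × ln(2.56923) = 5.35 × 0.94361 = 5.0483 W/m².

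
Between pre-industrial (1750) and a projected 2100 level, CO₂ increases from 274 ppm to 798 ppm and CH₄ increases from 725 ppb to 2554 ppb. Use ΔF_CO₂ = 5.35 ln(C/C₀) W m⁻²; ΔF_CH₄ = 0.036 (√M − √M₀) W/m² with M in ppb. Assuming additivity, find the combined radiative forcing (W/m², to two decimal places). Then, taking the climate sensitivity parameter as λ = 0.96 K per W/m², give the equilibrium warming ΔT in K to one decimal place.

CO₂: 5.35 × ln(798/274) = 5.35 × ln(2.91241) = 5.35 × 1.06898 = 5.7190 W/m².
CH₄: 0.036 × (√2554 − √725) = 0.036 × (50.5371 − 26.9258) = 0.036 × 23.6113 = 0.8500 W/m².
Total ΔF = 5.7190 + 0.8500 = 6.5690 W/m².
ΔT = λ ΔF = 0.96 × 6.57 = 6.3072 K.

ΔF = 6.57 W/m²; ΔT = 6.3 K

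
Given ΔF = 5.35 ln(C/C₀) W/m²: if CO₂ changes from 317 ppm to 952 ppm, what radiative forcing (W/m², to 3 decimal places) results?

ΔF = 5.883 W/m²

CO₂ absorption bands are partially saturated, so forcing scales with the logarithm of the concentration ratio.
CO₂: 5.35 × ln(952/317) = 5.35 × ln(3.00315) = 5.35 × 1.09966 = 5.8832 W/m².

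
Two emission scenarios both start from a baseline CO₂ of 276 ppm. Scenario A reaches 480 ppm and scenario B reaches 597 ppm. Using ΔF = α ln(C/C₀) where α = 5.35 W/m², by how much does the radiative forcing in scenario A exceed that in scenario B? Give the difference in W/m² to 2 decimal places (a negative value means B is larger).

ΔF_A = 5.35 ln(480/276) = 5.35 × 0.55339 = 2.9606 W/m².
ΔF_B = 5.35 ln(597/276) = 5.35 × 0.77152 = 4.1276 W/m².
Difference: 2.9606 − 4.1276 = -1.1670 W/m².
(Equivalently, ΔF_A − ΔF_B = 5.35 ln(480/597) = 5.35 × -0.21813 = -1.1670 W/m².)

ΔF_A − ΔF_B = -1.17 W/m²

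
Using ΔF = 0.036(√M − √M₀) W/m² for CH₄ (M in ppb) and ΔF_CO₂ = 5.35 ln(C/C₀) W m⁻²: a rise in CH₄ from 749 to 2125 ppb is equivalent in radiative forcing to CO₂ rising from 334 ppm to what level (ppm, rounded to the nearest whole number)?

CH₄ forcing: 0.036 × (√2125 − √749) = 0.036 × (46.0977 − 27.3679) = 0.036 × 18.7298 = 0.67427 W/m².
Set 5.35 ln(C/334) = 0.67427: ln(C/334) = 0.67427/5.35 = 0.12603, so C = 334 × e^0.12603 = 334 × 1.13432 = 378.86 ppm.

C ≈ 379 ppm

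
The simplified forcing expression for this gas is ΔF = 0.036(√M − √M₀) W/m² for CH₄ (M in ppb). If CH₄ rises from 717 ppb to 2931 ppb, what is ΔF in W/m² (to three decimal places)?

CH₄: 0.036 × (√2931 − √717) = 0.036 × (54.1387 − 26.7769) = 0.036 × 27.3618 = 0.9850 W/m².

ΔF = 0.985 W/m²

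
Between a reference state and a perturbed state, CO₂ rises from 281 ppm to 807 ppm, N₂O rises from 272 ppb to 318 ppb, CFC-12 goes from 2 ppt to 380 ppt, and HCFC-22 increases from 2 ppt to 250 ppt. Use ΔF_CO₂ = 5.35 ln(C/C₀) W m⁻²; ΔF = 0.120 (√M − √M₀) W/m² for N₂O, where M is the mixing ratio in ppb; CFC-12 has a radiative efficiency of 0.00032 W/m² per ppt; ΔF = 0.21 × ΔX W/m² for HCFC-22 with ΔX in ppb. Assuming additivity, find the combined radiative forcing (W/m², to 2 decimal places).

ΔF = 5.98 W/m²

CO₂: 5.35 × ln(807/281) = 5.35 × ln(2.87189) = 5.35 × 1.05497 = 5.6441 W/m².
N₂O: 0.120 × (√318 − √272) = 0.120 × (17.8326 − 16.4924) = 0.120 × 1.3402 = 0.1608 W/m².
CFC-12: ΔF = 0.00032 × (380 − 2) = 0.00032 × 378 = 0.1210 W/m².
HCFC-22: Δ = 250 − 2 = 248 ppt = 0.248 ppb; ΔF = 0.21 × 0.248 = 0.0521 W/m².
Total ΔF = 5.6441 + 0.1608 + 0.1210 + 0.0521 = 5.9780 W/m².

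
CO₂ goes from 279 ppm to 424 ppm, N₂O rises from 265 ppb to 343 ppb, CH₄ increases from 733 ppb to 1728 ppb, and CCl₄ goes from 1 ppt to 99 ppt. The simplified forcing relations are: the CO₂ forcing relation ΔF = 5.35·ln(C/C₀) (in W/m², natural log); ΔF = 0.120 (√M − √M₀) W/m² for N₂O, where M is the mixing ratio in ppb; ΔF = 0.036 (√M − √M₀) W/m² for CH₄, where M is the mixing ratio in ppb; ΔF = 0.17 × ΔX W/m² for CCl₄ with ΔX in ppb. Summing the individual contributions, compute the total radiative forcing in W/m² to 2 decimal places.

ΔF = 3.05 W/m²

CO₂: 5.35 × ln(424/279) = 5.35 × ln(1.51971) = 5.35 × 0.41852 = 2.2391 W/m².
N₂O: 0.120 × (√343 − √265) = 0.120 × (18.5203 − 16.2788) = 0.120 × 2.2415 = 0.2690 W/m².
CH₄: 0.036 × (√1728 − √733) = 0.036 × (41.5692 − 27.0740) = 0.036 × 14.4952 = 0.5218 W/m².
CCl₄: Δ = 99 − 1 = 98 ppt = 0.098 ppb; ΔF = 0.17 × 0.098 = 0.0167 W/m².
Total ΔF = 2.2391 + 0.2690 + 0.5218 + 0.0167 = 3.0466 W/m².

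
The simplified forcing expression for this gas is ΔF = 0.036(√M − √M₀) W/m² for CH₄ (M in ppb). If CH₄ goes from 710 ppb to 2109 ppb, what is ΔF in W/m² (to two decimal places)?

ΔF = 0.69 W/m²

CH₄: 0.036 × (√2109 − √710) = 0.036 × (45.9239 − 26.6458) = 0.036 × 19.2781 = 0.6940 W/m².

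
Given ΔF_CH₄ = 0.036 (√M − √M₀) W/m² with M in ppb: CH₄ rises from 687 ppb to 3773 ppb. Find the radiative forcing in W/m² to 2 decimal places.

CH₄: 0.036 × (√3773 − √687) = 0.036 × (61.4248 − 26.2107) = 0.036 × 35.2141 = 1.2677 W/m².

ΔF = 1.27 W/m²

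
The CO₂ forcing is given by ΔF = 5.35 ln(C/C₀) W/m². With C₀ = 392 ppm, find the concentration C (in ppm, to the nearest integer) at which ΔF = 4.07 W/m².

C ≈ 839 ppm

Set 5.35 ln(C/392) = 4.07, so ln(C/392) = 4.07/5.35 = 0.76075.
Then C/392 = e^0.76075 = 2.13988, giving C = 392 × 2.13988 = 838.83 ppm.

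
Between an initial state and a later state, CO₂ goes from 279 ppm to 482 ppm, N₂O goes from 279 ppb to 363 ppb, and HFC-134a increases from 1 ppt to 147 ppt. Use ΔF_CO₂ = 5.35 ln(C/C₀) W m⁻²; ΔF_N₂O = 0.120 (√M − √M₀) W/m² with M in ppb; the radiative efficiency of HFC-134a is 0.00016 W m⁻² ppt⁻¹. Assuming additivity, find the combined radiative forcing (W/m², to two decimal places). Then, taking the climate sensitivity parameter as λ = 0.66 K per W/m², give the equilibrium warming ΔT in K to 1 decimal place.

CO₂: 5.35 × ln(482/279) = 5.35 × ln(1.72760) = 5.35 × 0.54673 = 2.9250 W/m².
N₂O: 0.120 × (√363 − √279) = 0.120 × (19.0526 − 16.7033) = 0.120 × 2.3493 = 0.2819 W/m².
HFC-134a: ΔF = 0.00016 × (147 − 1) = 0.00016 × 146 = 0.0234 W/m².
Total ΔF = 2.9250 + 0.2819 + 0.0234 = 3.2303 W/m².
ΔT = λ ΔF = 0.66 × 3.23 = 2.1318 K.

ΔF = 3.23 W/m²; ΔT = 2.1 K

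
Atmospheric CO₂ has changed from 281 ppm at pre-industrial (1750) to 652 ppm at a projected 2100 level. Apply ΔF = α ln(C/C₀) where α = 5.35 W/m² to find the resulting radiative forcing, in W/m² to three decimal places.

CO₂: 5.35 × ln(652/281) = 5.35 × ln(2.32028) = 5.35 × 0.84169 = 4.5030 W/m².

ΔF = 4.503 W/m²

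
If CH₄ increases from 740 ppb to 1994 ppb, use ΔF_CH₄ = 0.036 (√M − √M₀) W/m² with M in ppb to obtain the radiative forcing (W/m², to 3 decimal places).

CH₄: 0.036 × (√1994 − √740) = 0.036 × (44.6542 − 27.2029) = 0.036 × 17.4513 = 0.6282 W/m².

ΔF = 0.628 W/m²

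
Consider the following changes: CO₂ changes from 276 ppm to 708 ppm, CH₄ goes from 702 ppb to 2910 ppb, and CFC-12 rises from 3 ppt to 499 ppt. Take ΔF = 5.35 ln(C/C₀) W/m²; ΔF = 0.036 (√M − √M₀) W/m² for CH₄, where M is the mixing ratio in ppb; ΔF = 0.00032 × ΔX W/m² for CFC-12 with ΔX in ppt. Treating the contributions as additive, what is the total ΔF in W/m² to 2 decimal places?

ΔF = 6.19 W/m²

CO₂: 5.35 × ln(708/276) = 5.35 × ln(2.56522) = 5.35 × 0.94204 = 5.0399 W/m².
CH₄: 0.036 × (√2910 − √702) = 0.036 × (53.9444 − 26.4953) = 0.036 × 27.4491 = 0.9882 W/m².
CFC-12: ΔF = 0.00032 × (499 − 3) = 0.00032 × 496 = 0.1587 W/m².
Total ΔF = 5.0399 + 0.9882 + 0.1587 = 6.1868 W/m².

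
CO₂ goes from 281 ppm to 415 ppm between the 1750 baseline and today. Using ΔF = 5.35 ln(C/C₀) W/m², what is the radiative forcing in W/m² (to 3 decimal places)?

CO₂: 5.35 × ln(415/281) = 5.35 × ln(1.47687) = 5.35 × 0.38992 = 2.0861 W/m².

ΔF = 2.086 W/m²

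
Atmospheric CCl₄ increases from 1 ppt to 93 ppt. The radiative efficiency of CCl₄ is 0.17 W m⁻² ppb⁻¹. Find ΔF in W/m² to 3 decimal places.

ΔF = 0.016 W/m²

CCl₄: Δ = 93 − 1 = 92 ppt = 0.092 ppb; ΔF = 0.17 × 0.092 = 0.0156 W/m².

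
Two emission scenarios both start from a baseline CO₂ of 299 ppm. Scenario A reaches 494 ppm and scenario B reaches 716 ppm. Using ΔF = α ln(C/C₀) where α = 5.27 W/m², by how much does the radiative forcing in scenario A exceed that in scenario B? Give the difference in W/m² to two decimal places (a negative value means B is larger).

ΔF_A = 5.27 ln(494/299) = 5.27 × 0.50209 = 2.6460 W/m².
ΔF_B = 5.27 ln(716/299) = 5.27 × 0.87324 = 4.6020 W/m².
Difference: 2.6460 − 4.6020 = -1.9560 W/m².

ΔF_A − ΔF_B = -1.96 W/m²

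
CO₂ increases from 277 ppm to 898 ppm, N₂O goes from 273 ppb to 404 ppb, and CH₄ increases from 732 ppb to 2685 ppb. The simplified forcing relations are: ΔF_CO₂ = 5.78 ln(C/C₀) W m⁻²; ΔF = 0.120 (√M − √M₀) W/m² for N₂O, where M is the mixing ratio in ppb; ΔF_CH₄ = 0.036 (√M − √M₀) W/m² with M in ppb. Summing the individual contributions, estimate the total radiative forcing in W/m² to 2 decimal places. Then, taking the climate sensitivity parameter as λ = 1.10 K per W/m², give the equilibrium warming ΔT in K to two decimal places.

CO₂: 5.78 × ln(898/277) = 5.78 × ln(3.24188) = 5.78 × 1.17615 = 6.7981 W/m².
N₂O: 0.120 × (√404 − √273) = 0.120 × (20.0998 − 16.5227) = 0.120 × 3.5771 = 0.4293 W/m².
CH₄: 0.036 × (√2685 − √732) = 0.036 × (51.8170 − 27.0555) = 0.036 × 24.7615 = 0.8914 W/m².
Total ΔF = 6.7981 + 0.4293 + 0.8914 = 8.1188 W/m².
ΔT = λ ΔF = 1.10 × 8.12 = 8.9320 K.

ΔF = 8.12 W/m²; ΔT = 8.93 K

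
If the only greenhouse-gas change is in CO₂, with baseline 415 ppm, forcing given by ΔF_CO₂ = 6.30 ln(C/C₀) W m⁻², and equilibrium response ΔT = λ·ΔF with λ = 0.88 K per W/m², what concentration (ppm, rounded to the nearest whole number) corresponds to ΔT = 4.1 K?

C ≈ 869 ppm

Required forcing: ΔF = ΔT/λ = 4.1/0.88 = 4.6591 W/m².
Then ln(C/415) = ΔF/6.30 = 4.6591/6.30 = 0.73954.
So C = 415 × e^0.73954 = 415 × 2.09497 = 869.41 ppm.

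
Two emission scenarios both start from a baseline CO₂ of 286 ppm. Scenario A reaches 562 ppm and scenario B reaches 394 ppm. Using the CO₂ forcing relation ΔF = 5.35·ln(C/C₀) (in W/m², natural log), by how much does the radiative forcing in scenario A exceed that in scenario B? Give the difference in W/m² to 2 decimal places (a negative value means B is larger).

ΔF_A − ΔF_B = 1.90 W/m²

ΔF_A = 5.35 ln(562/286) = 5.35 × 0.67551 = 3.6140 W/m².
ΔF_B = 5.35 ln(394/286) = 5.35 × 0.32036 = 1.7139 W/m².
Difference: 3.6140 − 1.7139 = 1.9001 W/m².
(Equivalently, ΔF_A − ΔF_B = 5.35 ln(562/394) = 5.35 × 0.35515 = 1.9001 W/m².)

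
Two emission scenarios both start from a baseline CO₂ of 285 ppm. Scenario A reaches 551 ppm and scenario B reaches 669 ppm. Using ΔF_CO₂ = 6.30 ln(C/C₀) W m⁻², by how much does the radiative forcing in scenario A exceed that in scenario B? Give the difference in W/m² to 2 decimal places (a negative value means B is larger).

ΔF_A − ΔF_B = -1.22 W/m²

ΔF_A = 6.30 ln(551/285) = 6.30 × 0.65925 = 4.1533 W/m².
ΔF_B = 6.30 ln(669/285) = 6.30 × 0.85329 = 5.3757 W/m².
Difference: 4.1533 − 5.3757 = -1.2224 W/m².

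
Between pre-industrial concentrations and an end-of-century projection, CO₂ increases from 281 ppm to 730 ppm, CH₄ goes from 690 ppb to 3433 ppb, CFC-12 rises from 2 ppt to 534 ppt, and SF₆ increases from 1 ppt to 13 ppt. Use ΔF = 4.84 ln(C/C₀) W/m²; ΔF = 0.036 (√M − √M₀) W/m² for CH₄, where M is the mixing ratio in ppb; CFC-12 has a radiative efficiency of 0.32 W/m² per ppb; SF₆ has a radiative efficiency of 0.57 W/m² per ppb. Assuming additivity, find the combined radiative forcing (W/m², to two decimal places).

CO₂: 4.84 × ln(730/281) = 4.84 × ln(2.59786) = 4.84 × 0.95469 = 4.6207 W/m².
CH₄: 0.036 × (√3433 − √690) = 0.036 × (58.5918 − 26.2679) = 0.036 × 32.3239 = 1.1637 W/m².
CFC-12: Δ = 534 − 2 = 532 ppt = 0.532 ppb; ΔF = 0.32 × 0.532 = 0.1702 W/m².
SF₆: Δ = 13 − 1 = 12 ppt = 0.012 ppb; ΔF = 0.57 × 0.012 = 0.0068 W/m².
Total ΔF = 4.6207 + 1.1637 + 0.1702 + 0.0068 = 5.9614 W/m².

ΔF = 5.96 W/m²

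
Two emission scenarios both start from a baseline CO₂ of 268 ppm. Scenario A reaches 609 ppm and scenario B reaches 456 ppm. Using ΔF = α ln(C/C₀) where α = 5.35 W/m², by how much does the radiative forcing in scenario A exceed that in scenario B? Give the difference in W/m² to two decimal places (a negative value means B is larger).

ΔF_A − ΔF_B = 1.55 W/m²

ΔF_A = 5.35 ln(609/268) = 5.35 × 0.82083 = 4.3914 W/m².
ΔF_B = 5.35 ln(456/268) = 5.35 × 0.53151 = 2.8436 W/m².
Difference: 4.3914 − 2.8436 = 1.5478 W/m².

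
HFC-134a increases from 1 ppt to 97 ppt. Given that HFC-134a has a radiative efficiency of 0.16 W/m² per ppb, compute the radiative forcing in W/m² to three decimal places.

HFC-134a: Δ = 97 − 1 = 96 ppt = 0.096 ppb; ΔF = 0.16 × 0.096 = 0.0154 W/m².

ΔF = 0.015 W/m²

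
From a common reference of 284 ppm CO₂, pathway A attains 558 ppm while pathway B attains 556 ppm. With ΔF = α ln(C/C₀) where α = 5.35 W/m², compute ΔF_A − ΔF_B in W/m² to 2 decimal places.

ΔF_A = 5.35 ln(558/284) = 5.35 × 0.67538 = 3.6133 W/m².
ΔF_B = 5.35 ln(556/284) = 5.35 × 0.67179 = 3.5941 W/m².
Difference: 3.6133 − 3.5941 = 0.0192 W/m².
(Equivalently, ΔF_A − ΔF_B = 5.35 ln(558/556) = 5.35 × 0.00359 = 0.0192 W/m².)

ΔF_A − ΔF_B = 0.02 W/m²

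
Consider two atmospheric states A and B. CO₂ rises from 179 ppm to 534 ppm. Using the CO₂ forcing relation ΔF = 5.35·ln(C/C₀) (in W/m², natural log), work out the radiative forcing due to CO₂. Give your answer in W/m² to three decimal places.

ΔF = 5.848 W/m²

CO₂: 5.35 × ln(534/179) = 5.35 × ln(2.98324) = 5.35 × 1.09301 = 5.8476 W/m².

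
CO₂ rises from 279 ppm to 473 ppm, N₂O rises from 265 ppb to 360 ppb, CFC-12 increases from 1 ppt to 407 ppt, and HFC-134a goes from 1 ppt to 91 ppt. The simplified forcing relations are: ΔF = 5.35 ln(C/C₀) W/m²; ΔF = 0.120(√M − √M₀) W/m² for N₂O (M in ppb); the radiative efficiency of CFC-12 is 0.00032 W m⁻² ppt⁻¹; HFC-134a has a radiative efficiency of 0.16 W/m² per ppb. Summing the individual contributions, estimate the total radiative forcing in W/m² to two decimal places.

CO₂: 5.35 × ln(473/279) = 5.35 × ln(1.69534) = 5.35 × 0.52788 = 2.8242 W/m².
N₂O: 0.120 × (√360 − √265) = 0.120 × (18.9737 − 16.2788) = 0.120 × 2.6949 = 0.3234 W/m².
CFC-12: ΔF = 0.00032 × (407 − 1) = 0.00032 × 406 = 0.1299 W/m².
HFC-134a: Δ = 91 − 1 = 90 ppt = 0.090 ppb; ΔF = 0.16 × 0.090 = 0.0144 W/m².
Total ΔF = 2.8242 + 0.3234 + 0.1299 + 0.0144 = 3.2919 W/m².

ΔF = 3.29 W/m²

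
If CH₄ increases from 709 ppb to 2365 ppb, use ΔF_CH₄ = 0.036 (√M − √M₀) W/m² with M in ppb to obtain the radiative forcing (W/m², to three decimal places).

ΔF = 0.792 W/m²

CH₄: 0.036 × (√2365 − √709) = 0.036 × (48.6313 − 26.6271) = 0.036 × 22.0042 = 0.7922 W/m².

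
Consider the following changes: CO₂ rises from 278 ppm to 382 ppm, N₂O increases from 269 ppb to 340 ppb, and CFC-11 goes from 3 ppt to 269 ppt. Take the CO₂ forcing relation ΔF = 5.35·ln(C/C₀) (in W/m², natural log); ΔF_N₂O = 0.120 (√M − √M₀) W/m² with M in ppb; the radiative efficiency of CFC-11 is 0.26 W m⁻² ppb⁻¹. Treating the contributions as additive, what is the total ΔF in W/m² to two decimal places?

CO₂: 5.35 × ln(382/278) = 5.35 × ln(1.37410) = 5.35 × 0.31780 = 1.7002 W/m².
N₂O: 0.120 × (√340 − √269) = 0.120 × (18.4391 − 16.4012) = 0.120 × 2.0379 = 0.2445 W/m².
CFC-11: Δ = 269 − 3 = 266 ppt = 0.266 ppb; ΔF = 0.26 × 0.266 = 0.0692 W/m².
Total ΔF = 1.7002 + 0.2445 + 0.0692 = 2.0139 W/m².

ΔF = 2.01 W/m²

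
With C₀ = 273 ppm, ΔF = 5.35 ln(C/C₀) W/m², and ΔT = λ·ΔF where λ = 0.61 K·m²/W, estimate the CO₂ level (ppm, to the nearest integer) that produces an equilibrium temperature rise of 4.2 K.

Required forcing: ΔF = ΔT/λ = 4.2/0.61 = 6.8852 W/m².
Then ln(C/273) = ΔF/5.35 = 6.8852/5.35 = 1.28695.
So C = 273 × e^1.28695 = 273 × 3.62172 = 988.73 ppm.

C ≈ 989 ppm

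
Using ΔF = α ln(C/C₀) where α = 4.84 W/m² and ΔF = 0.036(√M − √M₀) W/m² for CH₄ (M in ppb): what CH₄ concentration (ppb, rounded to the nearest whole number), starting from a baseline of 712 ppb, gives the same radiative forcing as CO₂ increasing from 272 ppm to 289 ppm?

CO₂ forcing: 4.84 × ln(289/272) = 4.84 × 0.060625 = 0.29343 W/m².
Set 0.036(√M − √712) = 0.29343: √M = 0.29343/0.036 + √712 = 8.1508 + 26.6833 = 34.8341.
M = (34.8341)² = 1213.41 ppb.

M ≈ 1213 ppb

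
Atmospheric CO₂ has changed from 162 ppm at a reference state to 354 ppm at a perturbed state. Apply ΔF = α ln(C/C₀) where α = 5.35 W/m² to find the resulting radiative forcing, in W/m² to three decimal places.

ΔF = 4.182 W/m²

CO₂ absorption bands are partially saturated, so forcing scales with the logarithm of the concentration ratio.
CO₂: 5.35 × ln(354/162) = 5.35 × ln(2.18519) = 5.35 × 0.78170 = 4.1821 W/m².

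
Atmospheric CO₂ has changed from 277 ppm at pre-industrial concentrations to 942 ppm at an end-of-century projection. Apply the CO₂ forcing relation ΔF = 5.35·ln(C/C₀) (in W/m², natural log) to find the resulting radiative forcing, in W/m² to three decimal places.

CO₂: 5.35 × ln(942/277) = 5.35 × ln(3.40072) = 5.35 × 1.22399 = 6.5483 W/m².

ΔF = 6.548 W/m²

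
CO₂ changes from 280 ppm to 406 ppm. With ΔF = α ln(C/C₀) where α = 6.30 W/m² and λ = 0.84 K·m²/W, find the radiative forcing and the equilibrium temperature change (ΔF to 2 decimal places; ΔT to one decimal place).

ΔF = 2.34 W/m²; ΔT = 2.0 K

CO₂: 6.30 × ln(406/280) = 6.30 × ln(1.45000) = 6.30 × 0.37156 = 2.3408 W/m².
ΔT = λ ΔF = 0.84 × 2.34 = 1.9656 K.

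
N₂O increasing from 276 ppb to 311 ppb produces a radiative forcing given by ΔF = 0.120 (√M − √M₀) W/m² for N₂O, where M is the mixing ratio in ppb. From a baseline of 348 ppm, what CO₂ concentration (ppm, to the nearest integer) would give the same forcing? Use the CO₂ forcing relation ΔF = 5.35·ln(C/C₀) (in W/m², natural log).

N₂O forcing: 0.120 × (√311 − √276) = 0.120 × (17.6352 − 16.6132) = 0.120 × 1.0220 = 0.12264 W/m².
Set 5.35 ln(C/348) = 0.12264: ln(C/348) = 0.12264/5.35 = 0.02292, so C = 348 × e^0.02292 = 348 × 1.02318 = 356.07 ppm.

C ≈ 356 ppm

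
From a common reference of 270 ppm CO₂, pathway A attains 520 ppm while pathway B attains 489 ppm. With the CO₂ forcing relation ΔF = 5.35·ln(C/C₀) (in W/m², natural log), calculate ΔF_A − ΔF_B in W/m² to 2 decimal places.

ΔF_A − ΔF_B = 0.33 W/m²

ΔF_A = 5.35 ln(520/270) = 5.35 × 0.65541 = 3.5064 W/m².
ΔF_B = 5.35 ln(489/270) = 5.35 × 0.59394 = 3.1776 W/m².
Difference: 3.5064 − 3.1776 = 0.3288 W/m².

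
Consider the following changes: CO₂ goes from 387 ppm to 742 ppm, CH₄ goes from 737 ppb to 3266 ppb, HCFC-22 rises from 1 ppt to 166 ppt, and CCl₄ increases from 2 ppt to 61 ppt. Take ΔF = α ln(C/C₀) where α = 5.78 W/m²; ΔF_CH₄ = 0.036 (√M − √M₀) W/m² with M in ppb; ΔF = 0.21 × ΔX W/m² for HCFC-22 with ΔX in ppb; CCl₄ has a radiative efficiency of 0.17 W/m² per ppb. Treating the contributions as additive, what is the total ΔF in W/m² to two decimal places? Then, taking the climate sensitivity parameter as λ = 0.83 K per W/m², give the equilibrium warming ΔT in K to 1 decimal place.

ΔF = 4.89 W/m²; ΔT = 4.1 K

CO₂: 5.78 × ln(742/387) = 5.78 × ln(1.91731) = 5.78 × 0.65092 = 3.7623 W/m².
CH₄: 0.036 × (√3266 − √737) = 0.036 × (57.1489 − 27.1477) = 0.036 × 30.0012 = 1.0800 W/m².
HCFC-22: Δ = 166 − 1 = 165 ppt = 0.165 ppb; ΔF = 0.21 × 0.165 = 0.0347 W/m².
CCl₄: Δ = 61 − 2 = 59 ppt = 0.059 ppb; ΔF = 0.17 × 0.059 = 0.0100 W/m².
Total ΔF = 3.7623 + 1.0800 + 0.0347 + 0.0100 = 4.8870 W/m².
ΔT = λ ΔF = 0.83 × 4.89 = 4.0587 K.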